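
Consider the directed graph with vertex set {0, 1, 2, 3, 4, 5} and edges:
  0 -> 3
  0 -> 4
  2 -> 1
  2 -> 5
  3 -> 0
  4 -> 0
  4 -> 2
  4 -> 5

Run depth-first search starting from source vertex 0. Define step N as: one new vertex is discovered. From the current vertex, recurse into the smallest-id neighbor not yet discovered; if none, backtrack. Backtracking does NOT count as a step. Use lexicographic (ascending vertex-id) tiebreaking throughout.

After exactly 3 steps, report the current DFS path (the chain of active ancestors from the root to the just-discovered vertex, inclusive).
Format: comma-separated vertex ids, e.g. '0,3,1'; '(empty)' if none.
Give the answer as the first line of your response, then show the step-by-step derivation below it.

0,4

step 1: discover 0; path=0; order=0
step 2: discover 3; path=0>3; order=0,3
step 3: discover 4; path=0>4; order=0,3,4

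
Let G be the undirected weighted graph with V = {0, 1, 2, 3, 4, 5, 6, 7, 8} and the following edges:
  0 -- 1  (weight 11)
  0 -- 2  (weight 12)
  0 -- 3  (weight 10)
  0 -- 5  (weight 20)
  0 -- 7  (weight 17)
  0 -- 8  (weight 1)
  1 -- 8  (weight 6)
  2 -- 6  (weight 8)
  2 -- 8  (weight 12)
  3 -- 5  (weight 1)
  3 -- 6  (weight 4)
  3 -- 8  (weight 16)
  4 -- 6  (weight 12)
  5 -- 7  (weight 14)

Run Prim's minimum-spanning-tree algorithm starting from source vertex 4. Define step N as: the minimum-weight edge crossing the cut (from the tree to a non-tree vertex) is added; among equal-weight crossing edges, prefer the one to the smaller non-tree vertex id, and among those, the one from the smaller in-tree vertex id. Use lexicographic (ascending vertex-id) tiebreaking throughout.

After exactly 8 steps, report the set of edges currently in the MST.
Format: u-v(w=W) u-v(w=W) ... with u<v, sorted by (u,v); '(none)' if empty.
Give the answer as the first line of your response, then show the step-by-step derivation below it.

0-3(w=10) 0-8(w=1) 1-8(w=6) 2-6(w=8) 3-5(w=1) 3-6(w=4) 4-6(w=12) 5-7(w=14)

step 1: add edge 4-6 (w=12); MST = {4-6(w=12)}
step 2: add edge 3-6 (w=4); MST = {3-6(w=4) 4-6(w=12)}
step 3: add edge 3-5 (w=1); MST = {3-5(w=1) 3-6(w=4) 4-6(w=12)}
step 4: add edge 2-6 (w=8); MST = {2-6(w=8) 3-5(w=1) 3-6(w=4) 4-6(w=12)}
step 5: add edge 0-3 (w=10); MST = {0-3(w=10) 2-6(w=8) 3-5(w=1) 3-6(w=4) 4-6(w=12)}
step 6: add edge 0-8 (w=1); MST = {0-3(w=10) 0-8(w=1) 2-6(w=8) 3-5(w=1) 3-6(w=4) 4-6(w=12)}
step 7: add edge 1-8 (w=6); MST = {0-3(w=10) 0-8(w=1) 1-8(w=6) 2-6(w=8) 3-5(w=1) 3-6(w=4) 4-6(w=12)}
step 8: add edge 5-7 (w=14); MST = {0-3(w=10) 0-8(w=1) 1-8(w=6) 2-6(w=8) 3-5(w=1) 3-6(w=4) 4-6(w=12) 5-7(w=14)}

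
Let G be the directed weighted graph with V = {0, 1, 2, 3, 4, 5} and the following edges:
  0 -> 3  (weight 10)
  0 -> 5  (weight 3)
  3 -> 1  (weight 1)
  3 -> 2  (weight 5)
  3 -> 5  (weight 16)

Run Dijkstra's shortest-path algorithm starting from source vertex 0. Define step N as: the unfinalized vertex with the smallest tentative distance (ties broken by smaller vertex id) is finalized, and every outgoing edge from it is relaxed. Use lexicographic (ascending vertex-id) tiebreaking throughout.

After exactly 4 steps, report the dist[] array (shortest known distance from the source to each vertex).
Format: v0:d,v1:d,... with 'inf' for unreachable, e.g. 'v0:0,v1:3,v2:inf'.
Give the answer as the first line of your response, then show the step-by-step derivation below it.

v0:0,v1:11,v2:15,v3:10,v4:inf,v5:3

step 1: dist = v0:0,v1:inf,v2:inf,v3:10,v4:inf,v5:3
step 2: dist = v0:0,v1:inf,v2:inf,v3:10,v4:inf,v5:3
step 3: dist = v0:0,v1:11,v2:15,v3:10,v4:inf,v5:3
step 4: dist = v0:0,v1:11,v2:15,v3:10,v4:inf,v5:3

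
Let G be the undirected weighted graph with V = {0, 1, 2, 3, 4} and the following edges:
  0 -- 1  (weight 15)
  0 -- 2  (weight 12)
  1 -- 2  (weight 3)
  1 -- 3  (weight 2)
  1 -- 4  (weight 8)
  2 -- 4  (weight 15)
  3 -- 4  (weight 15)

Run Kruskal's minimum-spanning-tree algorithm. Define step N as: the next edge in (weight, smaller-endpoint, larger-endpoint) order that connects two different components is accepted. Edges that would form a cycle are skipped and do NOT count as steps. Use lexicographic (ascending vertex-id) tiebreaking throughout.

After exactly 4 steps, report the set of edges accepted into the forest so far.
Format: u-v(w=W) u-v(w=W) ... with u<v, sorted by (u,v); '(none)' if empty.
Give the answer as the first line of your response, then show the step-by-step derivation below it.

0-2(w=12) 1-2(w=3) 1-3(w=2) 1-4(w=8)

step 1: add edge 1-3 (w=2); MST = {1-3(w=2)}
step 2: add edge 1-2 (w=3); MST = {1-2(w=3) 1-3(w=2)}
step 3: add edge 1-4 (w=8); MST = {1-2(w=3) 1-3(w=2) 1-4(w=8)}
step 4: add edge 0-2 (w=12); MST = {0-2(w=12) 1-2(w=3) 1-3(w=2) 1-4(w=8)}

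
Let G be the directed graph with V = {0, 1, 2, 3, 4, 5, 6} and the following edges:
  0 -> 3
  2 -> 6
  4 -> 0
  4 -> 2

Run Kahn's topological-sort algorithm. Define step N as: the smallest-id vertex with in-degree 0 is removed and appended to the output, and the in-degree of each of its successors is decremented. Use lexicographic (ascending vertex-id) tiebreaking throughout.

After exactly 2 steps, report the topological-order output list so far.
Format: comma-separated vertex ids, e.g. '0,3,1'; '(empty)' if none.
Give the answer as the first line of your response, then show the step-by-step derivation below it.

1,4

step 1: output 1; order=[1]; indeg=(1,0,1,1,0,0,1)
step 2: output 4; order=[1,4]; indeg=(0,0,0,1,0,0,1)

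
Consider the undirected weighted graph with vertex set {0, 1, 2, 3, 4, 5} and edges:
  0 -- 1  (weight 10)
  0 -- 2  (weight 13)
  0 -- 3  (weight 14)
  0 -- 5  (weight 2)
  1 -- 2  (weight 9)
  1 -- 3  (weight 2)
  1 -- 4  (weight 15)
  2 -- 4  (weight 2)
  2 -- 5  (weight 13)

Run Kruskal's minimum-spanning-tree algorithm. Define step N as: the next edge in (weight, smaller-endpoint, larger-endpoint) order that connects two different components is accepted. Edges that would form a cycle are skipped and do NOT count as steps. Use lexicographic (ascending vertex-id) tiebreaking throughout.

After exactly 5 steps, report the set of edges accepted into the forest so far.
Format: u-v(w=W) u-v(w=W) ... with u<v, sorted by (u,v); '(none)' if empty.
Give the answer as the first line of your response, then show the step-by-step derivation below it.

0-1(w=10) 0-5(w=2) 1-2(w=9) 1-3(w=2) 2-4(w=2)

step 1: add edge 0-5 (w=2); MST = {0-5(w=2)}
step 2: add edge 1-3 (w=2); MST = {0-5(w=2) 1-3(w=2)}
step 3: add edge 2-4 (w=2); MST = {0-5(w=2) 1-3(w=2) 2-4(w=2)}
step 4: add edge 1-2 (w=9); MST = {0-5(w=2) 1-2(w=9) 1-3(w=2) 2-4(w=2)}
step 5: add edge 0-1 (w=10); MST = {0-1(w=10) 0-5(w=2) 1-2(w=9) 1-3(w=2) 2-4(w=2)}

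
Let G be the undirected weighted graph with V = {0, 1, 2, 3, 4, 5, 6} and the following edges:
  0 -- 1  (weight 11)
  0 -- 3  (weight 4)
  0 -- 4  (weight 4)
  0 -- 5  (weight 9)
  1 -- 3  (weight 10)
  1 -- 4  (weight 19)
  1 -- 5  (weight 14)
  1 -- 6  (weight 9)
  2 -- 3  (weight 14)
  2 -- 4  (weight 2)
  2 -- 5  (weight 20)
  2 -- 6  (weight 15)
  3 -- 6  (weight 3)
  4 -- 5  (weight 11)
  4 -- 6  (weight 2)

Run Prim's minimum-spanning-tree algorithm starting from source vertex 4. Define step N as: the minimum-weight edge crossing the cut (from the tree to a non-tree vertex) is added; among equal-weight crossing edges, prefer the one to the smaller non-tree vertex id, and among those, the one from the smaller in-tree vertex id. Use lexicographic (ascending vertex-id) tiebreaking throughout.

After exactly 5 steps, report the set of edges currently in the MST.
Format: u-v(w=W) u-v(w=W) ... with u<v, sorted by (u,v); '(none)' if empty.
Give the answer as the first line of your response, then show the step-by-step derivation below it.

0-3(w=4) 1-6(w=9) 2-4(w=2) 3-6(w=3) 4-6(w=2)

step 1: add edge 2-4 (w=2); MST = {2-4(w=2)}
step 2: add edge 4-6 (w=2); MST = {2-4(w=2) 4-6(w=2)}
step 3: add edge 3-6 (w=3); MST = {2-4(w=2) 3-6(w=3) 4-6(w=2)}
step 4: add edge 0-3 (w=4); MST = {0-3(w=4) 2-4(w=2) 3-6(w=3) 4-6(w=2)}
step 5: add edge 1-6 (w=9); MST = {0-3(w=4) 1-6(w=9) 2-4(w=2) 3-6(w=3) 4-6(w=2)}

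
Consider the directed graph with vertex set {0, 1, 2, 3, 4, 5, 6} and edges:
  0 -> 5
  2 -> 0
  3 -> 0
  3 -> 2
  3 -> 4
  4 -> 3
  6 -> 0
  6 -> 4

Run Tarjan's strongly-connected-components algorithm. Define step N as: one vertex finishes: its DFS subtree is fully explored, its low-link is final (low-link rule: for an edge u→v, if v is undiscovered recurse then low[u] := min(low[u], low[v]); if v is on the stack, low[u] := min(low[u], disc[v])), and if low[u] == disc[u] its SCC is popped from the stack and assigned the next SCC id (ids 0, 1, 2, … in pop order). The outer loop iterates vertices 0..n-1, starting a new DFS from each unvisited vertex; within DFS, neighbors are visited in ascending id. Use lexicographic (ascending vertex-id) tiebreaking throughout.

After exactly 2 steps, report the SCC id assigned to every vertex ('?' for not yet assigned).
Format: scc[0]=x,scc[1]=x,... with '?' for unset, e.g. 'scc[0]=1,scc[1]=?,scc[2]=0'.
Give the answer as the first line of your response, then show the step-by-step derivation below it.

scc[0]=1,scc[1]=?,scc[2]=?,scc[3]=?,scc[4]=?,scc[5]=0,scc[6]=?

step 1: low=(low[0]=0,low[1]=?,low[2]=?,low[3]=?,low[4]=?,low[5]=1,low[6]=?); scc=(scc[0]=?,scc[1]=?,scc[2]=?,scc[3]=?,scc[4]=?,scc[5]=0,scc[6]=?)
step 2: low=(low[0]=0,low[1]=?,low[2]=?,low[3]=?,low[4]=?,low[5]=1,low[6]=?); scc=(scc[0]=1,scc[1]=?,scc[2]=?,scc[3]=?,scc[4]=?,scc[5]=0,scc[6]=?)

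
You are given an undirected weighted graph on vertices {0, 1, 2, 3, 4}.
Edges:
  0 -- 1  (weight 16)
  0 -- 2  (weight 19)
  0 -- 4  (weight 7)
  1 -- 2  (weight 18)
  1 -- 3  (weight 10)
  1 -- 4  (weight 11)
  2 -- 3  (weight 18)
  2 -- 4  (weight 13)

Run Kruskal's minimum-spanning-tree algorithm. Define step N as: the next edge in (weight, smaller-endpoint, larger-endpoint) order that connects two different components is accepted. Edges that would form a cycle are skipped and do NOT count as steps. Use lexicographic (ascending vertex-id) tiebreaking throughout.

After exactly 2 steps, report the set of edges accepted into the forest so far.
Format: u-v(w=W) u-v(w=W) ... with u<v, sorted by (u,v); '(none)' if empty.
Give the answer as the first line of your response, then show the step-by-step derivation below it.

0-4(w=7) 1-3(w=10)

step 1: add edge 0-4 (w=7); MST = {0-4(w=7)}
step 2: add edge 1-3 (w=10); MST = {0-4(w=7) 1-3(w=10)}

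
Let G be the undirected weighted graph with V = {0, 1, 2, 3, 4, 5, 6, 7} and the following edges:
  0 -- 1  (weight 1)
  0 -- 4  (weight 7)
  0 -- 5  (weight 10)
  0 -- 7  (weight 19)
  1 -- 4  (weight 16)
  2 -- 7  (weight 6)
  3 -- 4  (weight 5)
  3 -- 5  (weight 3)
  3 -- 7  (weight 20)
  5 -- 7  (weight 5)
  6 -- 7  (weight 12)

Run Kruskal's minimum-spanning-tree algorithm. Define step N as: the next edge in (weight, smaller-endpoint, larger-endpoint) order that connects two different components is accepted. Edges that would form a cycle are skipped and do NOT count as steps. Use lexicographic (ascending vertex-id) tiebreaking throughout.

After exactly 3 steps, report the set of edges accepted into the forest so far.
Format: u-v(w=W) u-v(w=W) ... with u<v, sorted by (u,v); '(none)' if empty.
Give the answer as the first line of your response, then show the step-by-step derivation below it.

0-1(w=1) 3-4(w=5) 3-5(w=3)

step 1: add edge 0-1 (w=1); MST = {0-1(w=1)}
step 2: add edge 3-5 (w=3); MST = {0-1(w=1) 3-5(w=3)}
step 3: add edge 3-4 (w=5); MST = {0-1(w=1) 3-4(w=5) 3-5(w=3)}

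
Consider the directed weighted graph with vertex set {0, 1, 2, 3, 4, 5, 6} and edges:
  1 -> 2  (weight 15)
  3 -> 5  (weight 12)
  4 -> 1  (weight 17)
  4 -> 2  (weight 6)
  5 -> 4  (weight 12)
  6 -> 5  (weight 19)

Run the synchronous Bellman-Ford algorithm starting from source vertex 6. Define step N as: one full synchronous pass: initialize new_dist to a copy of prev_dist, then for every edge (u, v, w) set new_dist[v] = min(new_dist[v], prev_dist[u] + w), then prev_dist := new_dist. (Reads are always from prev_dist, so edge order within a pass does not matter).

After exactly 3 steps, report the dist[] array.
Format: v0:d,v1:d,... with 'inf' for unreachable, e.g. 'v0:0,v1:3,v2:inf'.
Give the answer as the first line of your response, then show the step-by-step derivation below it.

v0:inf,v1:48,v2:37,v3:inf,v4:31,v5:19,v6:0

step 1: dist = v0:inf,v1:inf,v2:inf,v3:inf,v4:inf,v5:19,v6:0
step 2: dist = v0:inf,v1:inf,v2:inf,v3:inf,v4:31,v5:19,v6:0
step 3: dist = v0:inf,v1:48,v2:37,v3:inf,v4:31,v5:19,v6:0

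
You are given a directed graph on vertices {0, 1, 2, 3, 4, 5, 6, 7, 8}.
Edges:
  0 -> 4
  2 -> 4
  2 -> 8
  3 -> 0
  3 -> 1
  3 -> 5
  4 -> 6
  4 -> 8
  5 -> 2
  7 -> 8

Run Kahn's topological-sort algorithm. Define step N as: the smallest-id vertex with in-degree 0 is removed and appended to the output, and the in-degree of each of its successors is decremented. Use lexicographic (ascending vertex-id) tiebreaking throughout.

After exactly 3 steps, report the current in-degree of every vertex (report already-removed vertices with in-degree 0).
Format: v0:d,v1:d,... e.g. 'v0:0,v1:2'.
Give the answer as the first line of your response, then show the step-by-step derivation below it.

v0:0,v1:0,v2:1,v3:0,v4:1,v5:0,v6:1,v7:0,v8:3

step 1: output 3; order=[3]; indeg=(0,0,1,0,2,0,1,0,3)
step 2: output 0; order=[3,0]; indeg=(0,0,1,0,1,0,1,0,3)
step 3: output 1; order=[3,0,1]; indeg=(0,0,1,0,1,0,1,0,3)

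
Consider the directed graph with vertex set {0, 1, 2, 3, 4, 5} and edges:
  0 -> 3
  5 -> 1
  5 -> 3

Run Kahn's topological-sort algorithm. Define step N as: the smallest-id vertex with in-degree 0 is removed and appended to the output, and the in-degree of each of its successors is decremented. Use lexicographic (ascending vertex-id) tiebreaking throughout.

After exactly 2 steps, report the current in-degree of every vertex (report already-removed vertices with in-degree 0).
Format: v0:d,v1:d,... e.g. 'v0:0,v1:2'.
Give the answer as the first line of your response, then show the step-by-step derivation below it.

v0:0,v1:1,v2:0,v3:1,v4:0,v5:0

step 1: output 0; order=[0]; indeg=(0,1,0,1,0,0)
step 2: output 2; order=[0,2]; indeg=(0,1,0,1,0,0)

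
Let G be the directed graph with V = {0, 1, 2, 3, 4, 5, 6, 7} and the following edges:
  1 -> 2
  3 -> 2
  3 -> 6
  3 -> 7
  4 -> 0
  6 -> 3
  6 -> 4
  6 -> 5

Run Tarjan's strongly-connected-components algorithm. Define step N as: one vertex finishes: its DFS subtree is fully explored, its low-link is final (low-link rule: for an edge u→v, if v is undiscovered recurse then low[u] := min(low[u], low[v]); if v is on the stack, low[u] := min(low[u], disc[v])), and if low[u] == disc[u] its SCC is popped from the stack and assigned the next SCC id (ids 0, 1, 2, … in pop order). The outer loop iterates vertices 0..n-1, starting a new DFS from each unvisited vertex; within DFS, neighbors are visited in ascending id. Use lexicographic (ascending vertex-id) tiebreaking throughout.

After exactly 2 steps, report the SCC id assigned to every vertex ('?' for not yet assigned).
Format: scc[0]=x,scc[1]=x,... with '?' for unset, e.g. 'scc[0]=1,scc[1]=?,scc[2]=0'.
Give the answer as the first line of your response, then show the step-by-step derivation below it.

scc[0]=0,scc[1]=?,scc[2]=1,scc[3]=?,scc[4]=?,scc[5]=?,scc[6]=?,scc[7]=?

step 1: low=(low[0]=0,low[1]=?,low[2]=?,low[3]=?,low[4]=?,low[5]=?,low[6]=?,low[7]=?); scc=(scc[0]=0,scc[1]=?,scc[2]=?,scc[3]=?,scc[4]=?,scc[5]=?,scc[6]=?,scc[7]=?)
step 2: low=(low[0]=0,low[1]=1,low[2]=2,low[3]=?,low[4]=?,low[5]=?,low[6]=?,low[7]=?); scc=(scc[0]=0,scc[1]=?,scc[2]=1,scc[3]=?,scc[4]=?,scc[5]=?,scc[6]=?,scc[7]=?)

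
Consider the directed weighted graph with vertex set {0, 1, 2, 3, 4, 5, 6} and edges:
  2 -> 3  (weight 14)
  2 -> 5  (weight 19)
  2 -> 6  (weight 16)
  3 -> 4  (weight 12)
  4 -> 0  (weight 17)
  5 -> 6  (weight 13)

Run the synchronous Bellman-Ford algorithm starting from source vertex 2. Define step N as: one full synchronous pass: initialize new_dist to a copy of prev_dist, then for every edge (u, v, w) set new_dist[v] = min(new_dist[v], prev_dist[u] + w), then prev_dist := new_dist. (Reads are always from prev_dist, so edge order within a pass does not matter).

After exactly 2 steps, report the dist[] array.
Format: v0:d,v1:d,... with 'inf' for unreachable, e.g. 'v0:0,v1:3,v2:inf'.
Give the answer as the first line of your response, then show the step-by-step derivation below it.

v0:inf,v1:inf,v2:0,v3:14,v4:26,v5:19,v6:16

step 1: dist = v0:inf,v1:inf,v2:0,v3:14,v4:inf,v5:19,v6:16
step 2: dist = v0:inf,v1:inf,v2:0,v3:14,v4:26,v5:19,v6:16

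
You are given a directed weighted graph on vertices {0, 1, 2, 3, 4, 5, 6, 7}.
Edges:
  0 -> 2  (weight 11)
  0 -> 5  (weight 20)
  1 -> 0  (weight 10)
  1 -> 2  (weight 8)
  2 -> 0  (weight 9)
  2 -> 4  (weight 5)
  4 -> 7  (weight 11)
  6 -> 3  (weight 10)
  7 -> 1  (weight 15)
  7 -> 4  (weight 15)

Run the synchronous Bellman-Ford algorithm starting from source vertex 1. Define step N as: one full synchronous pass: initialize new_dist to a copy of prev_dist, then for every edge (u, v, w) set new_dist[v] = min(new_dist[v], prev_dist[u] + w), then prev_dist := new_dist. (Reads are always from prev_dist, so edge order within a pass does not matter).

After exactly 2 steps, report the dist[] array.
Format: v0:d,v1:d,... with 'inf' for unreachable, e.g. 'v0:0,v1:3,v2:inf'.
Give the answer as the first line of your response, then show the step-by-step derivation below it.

v0:10,v1:0,v2:8,v3:inf,v4:13,v5:30,v6:inf,v7:inf

step 1: dist = v0:10,v1:0,v2:8,v3:inf,v4:inf,v5:inf,v6:inf,v7:inf
step 2: dist = v0:10,v1:0,v2:8,v3:inf,v4:13,v5:30,v6:inf,v7:inf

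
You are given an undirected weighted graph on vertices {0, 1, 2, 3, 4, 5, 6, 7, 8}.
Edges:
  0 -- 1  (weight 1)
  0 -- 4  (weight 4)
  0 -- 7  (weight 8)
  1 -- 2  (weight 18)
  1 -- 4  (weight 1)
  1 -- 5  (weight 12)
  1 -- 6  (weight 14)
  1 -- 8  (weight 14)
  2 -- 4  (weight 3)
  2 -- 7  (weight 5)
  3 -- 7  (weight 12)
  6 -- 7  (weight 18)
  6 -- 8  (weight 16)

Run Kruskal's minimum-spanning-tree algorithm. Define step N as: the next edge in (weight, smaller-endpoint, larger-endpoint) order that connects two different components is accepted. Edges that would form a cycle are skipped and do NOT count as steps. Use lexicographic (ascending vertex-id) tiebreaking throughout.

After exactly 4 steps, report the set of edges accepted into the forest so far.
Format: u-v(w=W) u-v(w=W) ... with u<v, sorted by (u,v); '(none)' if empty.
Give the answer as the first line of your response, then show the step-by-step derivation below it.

0-1(w=1) 1-4(w=1) 2-4(w=3) 2-7(w=5)

step 1: add edge 0-1 (w=1); MST = {0-1(w=1)}
step 2: add edge 1-4 (w=1); MST = {0-1(w=1) 1-4(w=1)}
step 3: add edge 2-4 (w=3); MST = {0-1(w=1) 1-4(w=1) 2-4(w=3)}
step 4: add edge 2-7 (w=5); MST = {0-1(w=1) 1-4(w=1) 2-4(w=3) 2-7(w=5)}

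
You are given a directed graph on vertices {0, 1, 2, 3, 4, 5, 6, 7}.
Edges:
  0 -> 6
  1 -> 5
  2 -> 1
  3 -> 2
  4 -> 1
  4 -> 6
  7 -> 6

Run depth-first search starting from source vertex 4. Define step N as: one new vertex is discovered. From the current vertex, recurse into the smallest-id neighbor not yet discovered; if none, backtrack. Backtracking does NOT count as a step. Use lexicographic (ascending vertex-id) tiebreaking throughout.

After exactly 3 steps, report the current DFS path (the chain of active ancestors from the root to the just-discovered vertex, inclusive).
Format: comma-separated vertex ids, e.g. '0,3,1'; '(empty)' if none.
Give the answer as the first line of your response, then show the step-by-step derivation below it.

4,1,5

step 1: discover 4; path=4; order=4
step 2: discover 1; path=4>1; order=4,1
step 3: discover 5; path=4>1>5; order=4,1,5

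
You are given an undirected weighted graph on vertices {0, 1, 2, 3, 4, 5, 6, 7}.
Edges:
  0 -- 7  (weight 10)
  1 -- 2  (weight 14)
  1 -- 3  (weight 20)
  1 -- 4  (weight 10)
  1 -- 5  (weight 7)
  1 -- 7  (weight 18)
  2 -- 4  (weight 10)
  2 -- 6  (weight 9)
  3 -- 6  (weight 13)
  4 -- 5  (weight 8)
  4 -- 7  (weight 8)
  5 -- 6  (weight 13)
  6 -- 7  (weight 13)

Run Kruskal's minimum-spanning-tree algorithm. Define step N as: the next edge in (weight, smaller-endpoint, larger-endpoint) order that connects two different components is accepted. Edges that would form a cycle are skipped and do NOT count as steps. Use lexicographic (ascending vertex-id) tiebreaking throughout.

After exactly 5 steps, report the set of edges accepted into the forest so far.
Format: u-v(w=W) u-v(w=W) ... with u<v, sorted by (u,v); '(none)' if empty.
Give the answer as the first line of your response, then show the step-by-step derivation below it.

0-7(w=10) 1-5(w=7) 2-6(w=9) 4-5(w=8) 4-7(w=8)

step 1: add edge 1-5 (w=7); MST = {1-5(w=7)}
step 2: add edge 4-5 (w=8); MST = {1-5(w=7) 4-5(w=8)}
step 3: add edge 4-7 (w=8); MST = {1-5(w=7) 4-5(w=8) 4-7(w=8)}
step 4: add edge 2-6 (w=9); MST = {1-5(w=7) 2-6(w=9) 4-5(w=8) 4-7(w=8)}
step 5: add edge 0-7 (w=10); MST = {0-7(w=10) 1-5(w=7) 2-6(w=9) 4-5(w=8) 4-7(w=8)}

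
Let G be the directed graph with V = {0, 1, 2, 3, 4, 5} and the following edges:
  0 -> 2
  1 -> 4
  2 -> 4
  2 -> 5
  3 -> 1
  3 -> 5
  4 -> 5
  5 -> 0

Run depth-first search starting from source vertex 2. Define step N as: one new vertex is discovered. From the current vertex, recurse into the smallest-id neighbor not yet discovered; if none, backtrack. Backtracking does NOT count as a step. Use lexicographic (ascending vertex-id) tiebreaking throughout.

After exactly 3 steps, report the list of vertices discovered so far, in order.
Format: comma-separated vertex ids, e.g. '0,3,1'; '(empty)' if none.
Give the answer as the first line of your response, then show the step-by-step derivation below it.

2,4,5

step 1: discover 2; path=2; order=2
step 2: discover 4; path=2>4; order=2,4
step 3: discover 5; path=2>4>5; order=2,4,5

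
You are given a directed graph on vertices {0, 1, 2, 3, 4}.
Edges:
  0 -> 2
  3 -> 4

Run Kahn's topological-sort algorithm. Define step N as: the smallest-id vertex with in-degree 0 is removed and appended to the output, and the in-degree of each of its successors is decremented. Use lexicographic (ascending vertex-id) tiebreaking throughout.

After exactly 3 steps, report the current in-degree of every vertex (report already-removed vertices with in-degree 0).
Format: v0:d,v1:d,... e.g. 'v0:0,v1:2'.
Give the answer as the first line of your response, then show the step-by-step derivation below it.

v0:0,v1:0,v2:0,v3:0,v4:1

step 1: output 0; order=[0]; indeg=(0,0,0,0,1)
step 2: output 1; order=[0,1]; indeg=(0,0,0,0,1)
step 3: output 2; order=[0,1,2]; indeg=(0,0,0,0,1)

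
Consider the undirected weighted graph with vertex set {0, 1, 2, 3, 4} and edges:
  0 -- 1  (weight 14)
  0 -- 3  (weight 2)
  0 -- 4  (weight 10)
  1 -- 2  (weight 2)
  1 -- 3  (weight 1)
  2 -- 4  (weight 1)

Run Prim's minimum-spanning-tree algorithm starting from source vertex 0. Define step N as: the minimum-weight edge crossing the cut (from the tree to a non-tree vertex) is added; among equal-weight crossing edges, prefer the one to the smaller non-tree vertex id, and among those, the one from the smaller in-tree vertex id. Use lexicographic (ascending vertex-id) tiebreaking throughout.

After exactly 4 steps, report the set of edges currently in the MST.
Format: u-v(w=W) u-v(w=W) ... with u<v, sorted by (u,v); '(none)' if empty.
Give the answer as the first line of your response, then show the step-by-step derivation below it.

0-3(w=2) 1-2(w=2) 1-3(w=1) 2-4(w=1)

step 1: add edge 0-3 (w=2); MST = {0-3(w=2)}
step 2: add edge 1-3 (w=1); MST = {0-3(w=2) 1-3(w=1)}
step 3: add edge 1-2 (w=2); MST = {0-3(w=2) 1-2(w=2) 1-3(w=1)}
step 4: add edge 2-4 (w=1); MST = {0-3(w=2) 1-2(w=2) 1-3(w=1) 2-4(w=1)}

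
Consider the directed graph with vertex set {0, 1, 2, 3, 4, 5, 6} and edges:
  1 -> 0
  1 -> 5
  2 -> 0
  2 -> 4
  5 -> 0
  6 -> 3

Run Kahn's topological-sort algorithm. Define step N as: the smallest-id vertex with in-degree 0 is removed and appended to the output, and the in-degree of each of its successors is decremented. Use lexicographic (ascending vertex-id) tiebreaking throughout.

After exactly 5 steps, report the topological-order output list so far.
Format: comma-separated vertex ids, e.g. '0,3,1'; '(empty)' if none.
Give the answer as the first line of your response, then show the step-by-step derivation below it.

1,2,4,5,0

step 1: output 1; order=[1]; indeg=(2,0,0,1,1,0,0)
step 2: output 2; order=[1,2]; indeg=(1,0,0,1,0,0,0)
step 3: output 4; order=[1,2,4]; indeg=(1,0,0,1,0,0,0)
step 4: output 5; order=[1,2,4,5]; indeg=(0,0,0,1,0,0,0)
step 5: output 0; order=[1,2,4,5,0]; indeg=(0,0,0,1,0,0,0)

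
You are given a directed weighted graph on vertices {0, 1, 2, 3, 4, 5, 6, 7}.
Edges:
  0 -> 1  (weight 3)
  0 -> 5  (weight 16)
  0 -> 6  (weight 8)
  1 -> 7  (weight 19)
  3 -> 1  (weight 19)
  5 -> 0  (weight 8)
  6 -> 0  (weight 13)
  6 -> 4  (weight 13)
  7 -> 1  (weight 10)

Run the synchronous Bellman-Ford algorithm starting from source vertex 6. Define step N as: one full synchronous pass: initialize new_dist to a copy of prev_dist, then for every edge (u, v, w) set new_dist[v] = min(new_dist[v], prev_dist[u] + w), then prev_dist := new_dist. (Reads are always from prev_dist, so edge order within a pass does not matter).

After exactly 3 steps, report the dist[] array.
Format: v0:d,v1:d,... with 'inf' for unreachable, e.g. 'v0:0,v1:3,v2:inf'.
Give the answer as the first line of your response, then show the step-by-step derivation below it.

v0:13,v1:16,v2:inf,v3:inf,v4:13,v5:29,v6:0,v7:35

step 1: dist = v0:13,v1:inf,v2:inf,v3:inf,v4:13,v5:inf,v6:0,v7:inf
step 2: dist = v0:13,v1:16,v2:inf,v3:inf,v4:13,v5:29,v6:0,v7:inf
step 3: dist = v0:13,v1:16,v2:inf,v3:inf,v4:13,v5:29,v6:0,v7:35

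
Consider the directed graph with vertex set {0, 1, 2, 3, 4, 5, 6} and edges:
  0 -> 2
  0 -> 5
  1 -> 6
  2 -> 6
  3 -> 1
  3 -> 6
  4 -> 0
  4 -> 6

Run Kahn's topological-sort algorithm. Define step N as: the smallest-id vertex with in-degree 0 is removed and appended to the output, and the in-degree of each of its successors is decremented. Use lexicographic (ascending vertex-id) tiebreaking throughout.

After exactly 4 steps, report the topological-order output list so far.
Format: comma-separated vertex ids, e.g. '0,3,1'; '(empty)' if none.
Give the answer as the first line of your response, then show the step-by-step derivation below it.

3,1,4,0

step 1: output 3; order=[3]; indeg=(1,0,1,0,0,1,3)
step 2: output 1; order=[3,1]; indeg=(1,0,1,0,0,1,2)
step 3: output 4; order=[3,1,4]; indeg=(0,0,1,0,0,1,1)
step 4: output 0; order=[3,1,4,0]; indeg=(0,0,0,0,0,0,1)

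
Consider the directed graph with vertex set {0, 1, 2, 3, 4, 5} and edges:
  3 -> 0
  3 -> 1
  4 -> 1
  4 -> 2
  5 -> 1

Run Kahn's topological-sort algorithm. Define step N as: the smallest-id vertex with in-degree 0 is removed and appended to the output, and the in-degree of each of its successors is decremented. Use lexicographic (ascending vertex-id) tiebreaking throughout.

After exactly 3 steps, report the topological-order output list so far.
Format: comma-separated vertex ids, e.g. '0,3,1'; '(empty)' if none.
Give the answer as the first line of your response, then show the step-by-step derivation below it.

3,0,4

step 1: output 3; order=[3]; indeg=(0,2,1,0,0,0)
step 2: output 0; order=[3,0]; indeg=(0,2,1,0,0,0)
step 3: output 4; order=[3,0,4]; indeg=(0,1,0,0,0,0)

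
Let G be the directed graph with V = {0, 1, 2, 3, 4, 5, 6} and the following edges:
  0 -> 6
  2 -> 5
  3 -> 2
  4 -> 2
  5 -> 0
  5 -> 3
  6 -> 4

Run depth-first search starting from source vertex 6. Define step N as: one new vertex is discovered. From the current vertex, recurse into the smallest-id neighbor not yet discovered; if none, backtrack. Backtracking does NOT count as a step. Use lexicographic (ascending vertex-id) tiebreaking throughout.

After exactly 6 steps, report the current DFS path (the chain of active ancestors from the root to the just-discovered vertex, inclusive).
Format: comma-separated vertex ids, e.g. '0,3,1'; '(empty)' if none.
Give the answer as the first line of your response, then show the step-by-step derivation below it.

6,4,2,5,3

step 1: discover 6; path=6; order=6
step 2: discover 4; path=6>4; order=6,4
step 3: discover 2; path=6>4>2; order=6,4,2
step 4: discover 5; path=6>4>2>5; order=6,4,2,5
step 5: discover 0; path=6>4>2>5>0; order=6,4,2,5,0
step 6: discover 3; path=6>4>2>5>3; order=6,4,2,5,0,3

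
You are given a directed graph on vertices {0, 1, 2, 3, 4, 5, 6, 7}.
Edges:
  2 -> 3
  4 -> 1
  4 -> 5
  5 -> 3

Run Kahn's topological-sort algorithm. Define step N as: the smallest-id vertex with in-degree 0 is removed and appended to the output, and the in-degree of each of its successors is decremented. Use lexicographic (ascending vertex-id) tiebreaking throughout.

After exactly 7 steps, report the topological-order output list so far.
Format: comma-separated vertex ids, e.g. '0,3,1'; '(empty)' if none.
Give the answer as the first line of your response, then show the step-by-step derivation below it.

0,2,4,1,5,3,6

step 1: output 0; order=[0]; indeg=(0,1,0,2,0,1,0,0)
step 2: output 2; order=[0,2]; indeg=(0,1,0,1,0,1,0,0)
step 3: output 4; order=[0,2,4]; indeg=(0,0,0,1,0,0,0,0)
step 4: output 1; order=[0,2,4,1]; indeg=(0,0,0,1,0,0,0,0)
step 5: output 5; order=[0,2,4,1,5]; indeg=(0,0,0,0,0,0,0,0)
step 6: output 3; order=[0,2,4,1,5,3]; indeg=(0,0,0,0,0,0,0,0)
step 7: output 6; order=[0,2,4,1,5,3,6]; indeg=(0,0,0,0,0,0,0,0)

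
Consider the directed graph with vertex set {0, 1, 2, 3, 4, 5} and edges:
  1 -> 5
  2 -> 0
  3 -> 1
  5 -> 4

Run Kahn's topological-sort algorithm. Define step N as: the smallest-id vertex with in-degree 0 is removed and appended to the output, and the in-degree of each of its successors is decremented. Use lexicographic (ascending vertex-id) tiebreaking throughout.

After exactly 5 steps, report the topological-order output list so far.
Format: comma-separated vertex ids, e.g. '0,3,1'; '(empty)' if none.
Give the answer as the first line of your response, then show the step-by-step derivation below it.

2,0,3,1,5

step 1: output 2; order=[2]; indeg=(0,1,0,0,1,1)
step 2: output 0; order=[2,0]; indeg=(0,1,0,0,1,1)
step 3: output 3; order=[2,0,3]; indeg=(0,0,0,0,1,1)
step 4: output 1; order=[2,0,3,1]; indeg=(0,0,0,0,1,0)
step 5: output 5; order=[2,0,3,1,5]; indeg=(0,0,0,0,0,0)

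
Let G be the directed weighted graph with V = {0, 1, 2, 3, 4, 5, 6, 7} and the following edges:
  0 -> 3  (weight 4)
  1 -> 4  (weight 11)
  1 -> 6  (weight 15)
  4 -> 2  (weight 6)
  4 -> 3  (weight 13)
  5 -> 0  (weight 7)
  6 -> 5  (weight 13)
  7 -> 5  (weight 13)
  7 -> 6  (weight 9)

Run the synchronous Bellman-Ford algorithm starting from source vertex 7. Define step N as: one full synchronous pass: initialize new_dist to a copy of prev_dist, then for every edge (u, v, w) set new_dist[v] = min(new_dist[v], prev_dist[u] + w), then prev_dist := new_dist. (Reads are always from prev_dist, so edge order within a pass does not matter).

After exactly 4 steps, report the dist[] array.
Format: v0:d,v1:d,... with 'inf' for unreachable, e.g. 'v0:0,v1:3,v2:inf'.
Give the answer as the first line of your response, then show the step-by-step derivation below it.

v0:20,v1:inf,v2:inf,v3:24,v4:inf,v5:13,v6:9,v7:0

step 1: dist = v0:inf,v1:inf,v2:inf,v3:inf,v4:inf,v5:13,v6:9,v7:0
step 2: dist = v0:20,v1:inf,v2:inf,v3:inf,v4:inf,v5:13,v6:9,v7:0
step 3: dist = v0:20,v1:inf,v2:inf,v3:24,v4:inf,v5:13,v6:9,v7:0
step 4: dist = v0:20,v1:inf,v2:inf,v3:24,v4:inf,v5:13,v6:9,v7:0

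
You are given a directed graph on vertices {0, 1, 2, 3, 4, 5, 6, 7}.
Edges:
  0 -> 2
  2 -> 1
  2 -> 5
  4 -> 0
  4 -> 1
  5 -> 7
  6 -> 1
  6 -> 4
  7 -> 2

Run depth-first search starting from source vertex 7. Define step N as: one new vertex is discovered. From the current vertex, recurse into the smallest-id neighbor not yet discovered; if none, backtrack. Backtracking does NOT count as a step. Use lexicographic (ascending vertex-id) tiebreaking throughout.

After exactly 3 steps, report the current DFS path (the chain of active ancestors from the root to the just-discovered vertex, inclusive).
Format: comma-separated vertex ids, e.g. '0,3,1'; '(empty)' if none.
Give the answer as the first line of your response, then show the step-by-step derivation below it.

7,2,1

step 1: discover 7; path=7; order=7
step 2: discover 2; path=7>2; order=7,2
step 3: discover 1; path=7>2>1; order=7,2,1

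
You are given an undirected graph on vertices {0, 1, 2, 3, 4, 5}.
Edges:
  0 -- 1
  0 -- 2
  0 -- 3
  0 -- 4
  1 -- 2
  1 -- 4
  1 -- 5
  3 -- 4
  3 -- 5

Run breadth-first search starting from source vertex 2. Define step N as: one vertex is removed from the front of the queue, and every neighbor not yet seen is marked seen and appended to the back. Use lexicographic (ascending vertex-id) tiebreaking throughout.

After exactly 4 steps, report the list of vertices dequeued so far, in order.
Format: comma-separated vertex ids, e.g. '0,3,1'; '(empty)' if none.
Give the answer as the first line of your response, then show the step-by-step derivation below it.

2,0,1,3

step 1: dequeue 2; queue=[0,1]; order=2
step 2: dequeue 0; queue=[1,3,4]; order=2,0
step 3: dequeue 1; queue=[3,4,5]; order=2,0,1
step 4: dequeue 3; queue=[4,5]; order=2,0,1,3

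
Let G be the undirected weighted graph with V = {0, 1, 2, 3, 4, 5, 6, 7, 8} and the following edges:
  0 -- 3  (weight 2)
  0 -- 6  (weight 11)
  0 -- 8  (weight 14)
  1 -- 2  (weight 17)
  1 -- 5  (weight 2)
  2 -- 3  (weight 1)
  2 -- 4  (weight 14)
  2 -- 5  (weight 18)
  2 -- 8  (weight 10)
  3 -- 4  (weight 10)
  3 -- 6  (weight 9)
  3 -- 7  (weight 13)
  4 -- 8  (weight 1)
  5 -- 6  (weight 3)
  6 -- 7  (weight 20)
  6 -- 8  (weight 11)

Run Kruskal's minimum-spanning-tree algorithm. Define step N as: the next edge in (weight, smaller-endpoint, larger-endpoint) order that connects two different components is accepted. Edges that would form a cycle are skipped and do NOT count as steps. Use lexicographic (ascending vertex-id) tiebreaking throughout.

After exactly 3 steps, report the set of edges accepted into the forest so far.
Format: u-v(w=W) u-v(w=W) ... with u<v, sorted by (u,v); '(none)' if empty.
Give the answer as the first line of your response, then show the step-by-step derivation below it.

0-3(w=2) 2-3(w=1) 4-8(w=1)

step 1: add edge 2-3 (w=1); MST = {2-3(w=1)}
step 2: add edge 4-8 (w=1); MST = {2-3(w=1) 4-8(w=1)}
step 3: add edge 0-3 (w=2); MST = {0-3(w=2) 2-3(w=1) 4-8(w=1)}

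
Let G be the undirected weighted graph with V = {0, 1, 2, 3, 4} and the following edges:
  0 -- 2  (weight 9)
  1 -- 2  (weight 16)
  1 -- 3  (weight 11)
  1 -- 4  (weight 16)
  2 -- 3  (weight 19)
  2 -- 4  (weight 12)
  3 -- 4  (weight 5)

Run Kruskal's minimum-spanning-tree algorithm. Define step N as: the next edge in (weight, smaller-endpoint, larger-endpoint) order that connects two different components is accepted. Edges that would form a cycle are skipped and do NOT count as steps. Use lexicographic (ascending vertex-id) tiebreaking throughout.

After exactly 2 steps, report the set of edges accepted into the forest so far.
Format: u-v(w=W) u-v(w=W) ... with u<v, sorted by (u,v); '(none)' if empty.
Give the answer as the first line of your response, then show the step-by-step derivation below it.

0-2(w=9) 3-4(w=5)

step 1: add edge 3-4 (w=5); MST = {3-4(w=5)}
step 2: add edge 0-2 (w=9); MST = {0-2(w=9) 3-4(w=5)}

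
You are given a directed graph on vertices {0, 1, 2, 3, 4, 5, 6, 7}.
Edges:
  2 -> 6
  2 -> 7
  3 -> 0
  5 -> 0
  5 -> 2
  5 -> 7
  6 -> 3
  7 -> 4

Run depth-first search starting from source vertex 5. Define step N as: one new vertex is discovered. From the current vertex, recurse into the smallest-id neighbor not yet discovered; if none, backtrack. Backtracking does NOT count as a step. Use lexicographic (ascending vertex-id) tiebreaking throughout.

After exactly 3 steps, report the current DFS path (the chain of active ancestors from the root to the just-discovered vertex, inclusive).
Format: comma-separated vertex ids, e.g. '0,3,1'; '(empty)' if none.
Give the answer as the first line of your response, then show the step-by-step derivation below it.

5,2

step 1: discover 5; path=5; order=5
step 2: discover 0; path=5>0; order=5,0
step 3: discover 2; path=5>2; order=5,0,2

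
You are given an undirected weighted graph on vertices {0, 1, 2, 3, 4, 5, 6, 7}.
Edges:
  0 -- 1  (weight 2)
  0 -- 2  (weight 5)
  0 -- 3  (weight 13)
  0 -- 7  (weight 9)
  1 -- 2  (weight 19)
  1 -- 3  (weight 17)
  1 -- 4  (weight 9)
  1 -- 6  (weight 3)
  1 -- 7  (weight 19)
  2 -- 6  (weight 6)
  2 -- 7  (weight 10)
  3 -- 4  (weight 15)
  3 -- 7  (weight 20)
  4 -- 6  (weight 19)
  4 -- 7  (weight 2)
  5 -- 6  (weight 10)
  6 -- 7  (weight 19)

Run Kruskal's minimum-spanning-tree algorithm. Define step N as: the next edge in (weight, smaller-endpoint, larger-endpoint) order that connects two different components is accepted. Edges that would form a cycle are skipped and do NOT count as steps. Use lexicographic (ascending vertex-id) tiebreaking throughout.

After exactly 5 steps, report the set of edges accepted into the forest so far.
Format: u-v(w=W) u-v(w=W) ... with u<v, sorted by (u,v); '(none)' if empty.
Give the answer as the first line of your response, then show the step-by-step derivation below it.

0-1(w=2) 0-2(w=5) 0-7(w=9) 1-6(w=3) 4-7(w=2)

step 1: add edge 0-1 (w=2); MST = {0-1(w=2)}
step 2: add edge 4-7 (w=2); MST = {0-1(w=2) 4-7(w=2)}
step 3: add edge 1-6 (w=3); MST = {0-1(w=2) 1-6(w=3) 4-7(w=2)}
step 4: add edge 0-2 (w=5); MST = {0-1(w=2) 0-2(w=5) 1-6(w=3) 4-7(w=2)}
step 5: add edge 0-7 (w=9); MST = {0-1(w=2) 0-2(w=5) 0-7(w=9) 1-6(w=3) 4-7(w=2)}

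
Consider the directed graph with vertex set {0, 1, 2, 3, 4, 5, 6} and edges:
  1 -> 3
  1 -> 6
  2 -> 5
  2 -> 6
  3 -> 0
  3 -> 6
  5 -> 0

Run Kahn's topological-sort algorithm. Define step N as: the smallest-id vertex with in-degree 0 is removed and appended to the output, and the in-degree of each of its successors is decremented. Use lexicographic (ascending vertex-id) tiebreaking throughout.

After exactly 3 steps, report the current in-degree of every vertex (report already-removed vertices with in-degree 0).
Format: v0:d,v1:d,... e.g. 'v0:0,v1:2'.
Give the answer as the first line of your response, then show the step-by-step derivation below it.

v0:1,v1:0,v2:0,v3:0,v4:0,v5:0,v6:0

step 1: output 1; order=[1]; indeg=(2,0,0,0,0,1,2)
step 2: output 2; order=[1,2]; indeg=(2,0,0,0,0,0,1)
step 3: output 3; order=[1,2,3]; indeg=(1,0,0,0,0,0,0)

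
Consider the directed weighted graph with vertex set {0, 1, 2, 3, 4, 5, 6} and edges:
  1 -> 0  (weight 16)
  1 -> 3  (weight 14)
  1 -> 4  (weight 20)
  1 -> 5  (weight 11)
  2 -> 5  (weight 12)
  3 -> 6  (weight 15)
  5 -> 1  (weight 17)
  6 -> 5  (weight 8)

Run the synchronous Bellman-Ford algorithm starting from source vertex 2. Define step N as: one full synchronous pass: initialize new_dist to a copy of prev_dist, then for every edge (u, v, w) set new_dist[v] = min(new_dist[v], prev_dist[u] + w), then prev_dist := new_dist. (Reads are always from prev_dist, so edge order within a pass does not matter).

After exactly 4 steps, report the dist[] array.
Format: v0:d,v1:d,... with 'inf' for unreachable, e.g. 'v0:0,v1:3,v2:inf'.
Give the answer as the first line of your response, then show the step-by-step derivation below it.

v0:45,v1:29,v2:0,v3:43,v4:49,v5:12,v6:58

step 1: dist = v0:inf,v1:inf,v2:0,v3:inf,v4:inf,v5:12,v6:inf
step 2: dist = v0:inf,v1:29,v2:0,v3:inf,v4:inf,v5:12,v6:inf
step 3: dist = v0:45,v1:29,v2:0,v3:43,v4:49,v5:12,v6:inf
step 4: dist = v0:45,v1:29,v2:0,v3:43,v4:49,v5:12,v6:58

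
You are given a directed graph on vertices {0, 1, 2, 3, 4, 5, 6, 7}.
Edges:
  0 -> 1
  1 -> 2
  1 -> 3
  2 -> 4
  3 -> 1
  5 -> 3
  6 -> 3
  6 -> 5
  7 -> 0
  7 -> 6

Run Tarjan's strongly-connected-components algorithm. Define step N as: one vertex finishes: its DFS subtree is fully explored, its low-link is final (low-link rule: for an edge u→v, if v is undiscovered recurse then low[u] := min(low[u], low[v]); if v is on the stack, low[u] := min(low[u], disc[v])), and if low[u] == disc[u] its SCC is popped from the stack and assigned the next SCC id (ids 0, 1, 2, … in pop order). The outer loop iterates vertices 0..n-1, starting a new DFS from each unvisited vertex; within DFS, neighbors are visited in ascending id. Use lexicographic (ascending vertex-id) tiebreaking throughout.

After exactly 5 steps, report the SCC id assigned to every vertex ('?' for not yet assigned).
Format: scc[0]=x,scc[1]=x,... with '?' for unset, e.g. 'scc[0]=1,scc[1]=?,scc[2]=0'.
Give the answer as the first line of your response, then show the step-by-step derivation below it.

scc[0]=3,scc[1]=2,scc[2]=1,scc[3]=2,scc[4]=0,scc[5]=?,scc[6]=?,scc[7]=?

step 1: low=(low[0]=0,low[1]=1,low[2]=2,low[3]=?,low[4]=3,low[5]=?,low[6]=?,low[7]=?); scc=(scc[0]=?,scc[1]=?,scc[2]=?,scc[3]=?,scc[4]=0,scc[5]=?,scc[6]=?,scc[7]=?)
step 2: low=(low[0]=0,low[1]=1,low[2]=2,low[3]=?,low[4]=3,low[5]=?,low[6]=?,low[7]=?); scc=(scc[0]=?,scc[1]=?,scc[2]=1,scc[3]=?,scc[4]=0,scc[5]=?,scc[6]=?,scc[7]=?)
step 3: low=(low[0]=0,low[1]=1,low[2]=2,low[3]=1,low[4]=3,low[5]=?,low[6]=?,low[7]=?); scc=(scc[0]=?,scc[1]=?,scc[2]=1,scc[3]=?,scc[4]=0,scc[5]=?,scc[6]=?,scc[7]=?)
step 4: low=(low[0]=0,low[1]=1,low[2]=2,low[3]=1,low[4]=3,low[5]=?,low[6]=?,low[7]=?); scc=(scc[0]=?,scc[1]=2,scc[2]=1,scc[3]=2,scc[4]=0,scc[5]=?,scc[6]=?,scc[7]=?)
step 5: low=(low[0]=0,low[1]=1,low[2]=2,low[3]=1,low[4]=3,low[5]=?,low[6]=?,low[7]=?); scc=(scc[0]=3,scc[1]=2,scc[2]=1,scc[3]=2,scc[4]=0,scc[5]=?,scc[6]=?,scc[7]=?)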